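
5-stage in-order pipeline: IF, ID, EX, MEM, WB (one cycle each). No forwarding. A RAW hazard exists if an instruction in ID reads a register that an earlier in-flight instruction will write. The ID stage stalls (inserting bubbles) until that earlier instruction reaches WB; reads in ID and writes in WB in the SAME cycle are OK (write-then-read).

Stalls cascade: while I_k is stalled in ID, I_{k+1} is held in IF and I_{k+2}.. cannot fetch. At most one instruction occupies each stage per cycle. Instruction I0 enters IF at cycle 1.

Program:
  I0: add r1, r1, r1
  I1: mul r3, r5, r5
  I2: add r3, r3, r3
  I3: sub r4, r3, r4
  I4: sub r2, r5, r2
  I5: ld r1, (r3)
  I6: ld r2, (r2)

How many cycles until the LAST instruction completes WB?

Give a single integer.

Answer: 16

Derivation:
I0 add r1 <- r1,r1: IF@1 ID@2 stall=0 (-) EX@3 MEM@4 WB@5
I1 mul r3 <- r5,r5: IF@2 ID@3 stall=0 (-) EX@4 MEM@5 WB@6
I2 add r3 <- r3,r3: IF@3 ID@4 stall=2 (RAW on I1.r3 (WB@6)) EX@7 MEM@8 WB@9
I3 sub r4 <- r3,r4: IF@4 ID@7 stall=2 (RAW on I2.r3 (WB@9)) EX@10 MEM@11 WB@12
I4 sub r2 <- r5,r2: IF@7 ID@10 stall=0 (-) EX@11 MEM@12 WB@13
I5 ld r1 <- r3: IF@10 ID@11 stall=0 (-) EX@12 MEM@13 WB@14
I6 ld r2 <- r2: IF@11 ID@12 stall=1 (RAW on I4.r2 (WB@13)) EX@14 MEM@15 WB@16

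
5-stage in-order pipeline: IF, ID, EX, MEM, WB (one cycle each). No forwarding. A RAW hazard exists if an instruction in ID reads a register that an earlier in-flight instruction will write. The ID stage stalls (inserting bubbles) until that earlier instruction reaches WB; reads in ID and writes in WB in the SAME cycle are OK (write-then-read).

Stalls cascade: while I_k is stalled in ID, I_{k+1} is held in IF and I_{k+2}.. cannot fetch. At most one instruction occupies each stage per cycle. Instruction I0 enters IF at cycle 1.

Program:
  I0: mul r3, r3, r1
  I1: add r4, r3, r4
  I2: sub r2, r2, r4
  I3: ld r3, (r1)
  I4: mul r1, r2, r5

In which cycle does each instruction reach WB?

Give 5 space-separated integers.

I0 mul r3 <- r3,r1: IF@1 ID@2 stall=0 (-) EX@3 MEM@4 WB@5
I1 add r4 <- r3,r4: IF@2 ID@3 stall=2 (RAW on I0.r3 (WB@5)) EX@6 MEM@7 WB@8
I2 sub r2 <- r2,r4: IF@3 ID@6 stall=2 (RAW on I1.r4 (WB@8)) EX@9 MEM@10 WB@11
I3 ld r3 <- r1: IF@6 ID@9 stall=0 (-) EX@10 MEM@11 WB@12
I4 mul r1 <- r2,r5: IF@9 ID@10 stall=1 (RAW on I2.r2 (WB@11)) EX@12 MEM@13 WB@14

Answer: 5 8 11 12 14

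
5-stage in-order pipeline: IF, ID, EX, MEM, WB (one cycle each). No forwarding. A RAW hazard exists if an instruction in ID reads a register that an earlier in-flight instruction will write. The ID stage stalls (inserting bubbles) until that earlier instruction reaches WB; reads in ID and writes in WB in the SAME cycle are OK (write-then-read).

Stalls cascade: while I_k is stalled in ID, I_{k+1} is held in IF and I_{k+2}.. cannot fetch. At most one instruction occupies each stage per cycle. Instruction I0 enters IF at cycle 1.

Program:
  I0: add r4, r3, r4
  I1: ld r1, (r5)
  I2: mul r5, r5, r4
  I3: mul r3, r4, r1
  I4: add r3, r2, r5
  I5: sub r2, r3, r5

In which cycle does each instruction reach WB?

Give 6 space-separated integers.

Answer: 5 6 8 9 11 14

Derivation:
I0 add r4 <- r3,r4: IF@1 ID@2 stall=0 (-) EX@3 MEM@4 WB@5
I1 ld r1 <- r5: IF@2 ID@3 stall=0 (-) EX@4 MEM@5 WB@6
I2 mul r5 <- r5,r4: IF@3 ID@4 stall=1 (RAW on I0.r4 (WB@5)) EX@6 MEM@7 WB@8
I3 mul r3 <- r4,r1: IF@4 ID@6 stall=0 (-) EX@7 MEM@8 WB@9
I4 add r3 <- r2,r5: IF@6 ID@7 stall=1 (RAW on I2.r5 (WB@8)) EX@9 MEM@10 WB@11
I5 sub r2 <- r3,r5: IF@7 ID@9 stall=2 (RAW on I4.r3 (WB@11)) EX@12 MEM@13 WB@14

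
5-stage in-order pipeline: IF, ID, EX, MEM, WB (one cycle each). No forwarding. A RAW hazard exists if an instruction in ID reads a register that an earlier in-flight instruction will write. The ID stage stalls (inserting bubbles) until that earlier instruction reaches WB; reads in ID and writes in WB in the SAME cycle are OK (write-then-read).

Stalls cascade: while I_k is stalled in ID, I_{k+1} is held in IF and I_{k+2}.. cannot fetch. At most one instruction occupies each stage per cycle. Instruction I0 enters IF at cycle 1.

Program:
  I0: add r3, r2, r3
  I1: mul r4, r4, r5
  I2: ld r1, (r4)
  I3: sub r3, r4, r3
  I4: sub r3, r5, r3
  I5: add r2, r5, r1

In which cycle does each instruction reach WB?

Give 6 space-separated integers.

I0 add r3 <- r2,r3: IF@1 ID@2 stall=0 (-) EX@3 MEM@4 WB@5
I1 mul r4 <- r4,r5: IF@2 ID@3 stall=0 (-) EX@4 MEM@5 WB@6
I2 ld r1 <- r4: IF@3 ID@4 stall=2 (RAW on I1.r4 (WB@6)) EX@7 MEM@8 WB@9
I3 sub r3 <- r4,r3: IF@4 ID@7 stall=0 (-) EX@8 MEM@9 WB@10
I4 sub r3 <- r5,r3: IF@7 ID@8 stall=2 (RAW on I3.r3 (WB@10)) EX@11 MEM@12 WB@13
I5 add r2 <- r5,r1: IF@8 ID@11 stall=0 (-) EX@12 MEM@13 WB@14

Answer: 5 6 9 10 13 14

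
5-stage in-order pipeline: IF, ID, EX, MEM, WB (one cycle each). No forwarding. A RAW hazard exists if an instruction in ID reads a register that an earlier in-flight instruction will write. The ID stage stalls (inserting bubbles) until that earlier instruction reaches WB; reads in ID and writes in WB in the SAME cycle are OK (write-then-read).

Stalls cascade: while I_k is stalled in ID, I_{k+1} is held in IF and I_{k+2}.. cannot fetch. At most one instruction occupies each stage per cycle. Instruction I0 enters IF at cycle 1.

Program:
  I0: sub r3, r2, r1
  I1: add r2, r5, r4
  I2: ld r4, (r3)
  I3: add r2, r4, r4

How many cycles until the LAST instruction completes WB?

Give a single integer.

I0 sub r3 <- r2,r1: IF@1 ID@2 stall=0 (-) EX@3 MEM@4 WB@5
I1 add r2 <- r5,r4: IF@2 ID@3 stall=0 (-) EX@4 MEM@5 WB@6
I2 ld r4 <- r3: IF@3 ID@4 stall=1 (RAW on I0.r3 (WB@5)) EX@6 MEM@7 WB@8
I3 add r2 <- r4,r4: IF@4 ID@6 stall=2 (RAW on I2.r4 (WB@8)) EX@9 MEM@10 WB@11

Answer: 11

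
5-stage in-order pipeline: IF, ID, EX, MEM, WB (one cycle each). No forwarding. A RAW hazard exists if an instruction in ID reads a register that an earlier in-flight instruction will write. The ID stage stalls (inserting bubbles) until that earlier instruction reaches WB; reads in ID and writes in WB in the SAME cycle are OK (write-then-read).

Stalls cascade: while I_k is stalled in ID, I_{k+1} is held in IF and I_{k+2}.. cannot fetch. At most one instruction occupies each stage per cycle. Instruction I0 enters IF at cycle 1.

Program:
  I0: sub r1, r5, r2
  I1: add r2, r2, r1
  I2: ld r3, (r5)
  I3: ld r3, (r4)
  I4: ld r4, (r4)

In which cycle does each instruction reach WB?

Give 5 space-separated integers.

Answer: 5 8 9 10 11

Derivation:
I0 sub r1 <- r5,r2: IF@1 ID@2 stall=0 (-) EX@3 MEM@4 WB@5
I1 add r2 <- r2,r1: IF@2 ID@3 stall=2 (RAW on I0.r1 (WB@5)) EX@6 MEM@7 WB@8
I2 ld r3 <- r5: IF@3 ID@6 stall=0 (-) EX@7 MEM@8 WB@9
I3 ld r3 <- r4: IF@6 ID@7 stall=0 (-) EX@8 MEM@9 WB@10
I4 ld r4 <- r4: IF@7 ID@8 stall=0 (-) EX@9 MEM@10 WB@11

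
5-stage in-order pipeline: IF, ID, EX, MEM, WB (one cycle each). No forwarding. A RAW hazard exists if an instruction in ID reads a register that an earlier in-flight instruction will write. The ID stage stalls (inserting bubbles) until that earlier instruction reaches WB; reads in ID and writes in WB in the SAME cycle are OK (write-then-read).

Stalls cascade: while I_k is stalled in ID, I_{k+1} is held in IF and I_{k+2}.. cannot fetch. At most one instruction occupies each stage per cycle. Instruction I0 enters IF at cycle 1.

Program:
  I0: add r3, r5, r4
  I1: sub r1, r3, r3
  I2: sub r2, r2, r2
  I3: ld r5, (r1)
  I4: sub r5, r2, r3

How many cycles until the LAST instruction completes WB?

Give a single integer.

Answer: 12

Derivation:
I0 add r3 <- r5,r4: IF@1 ID@2 stall=0 (-) EX@3 MEM@4 WB@5
I1 sub r1 <- r3,r3: IF@2 ID@3 stall=2 (RAW on I0.r3 (WB@5)) EX@6 MEM@7 WB@8
I2 sub r2 <- r2,r2: IF@3 ID@6 stall=0 (-) EX@7 MEM@8 WB@9
I3 ld r5 <- r1: IF@6 ID@7 stall=1 (RAW on I1.r1 (WB@8)) EX@9 MEM@10 WB@11
I4 sub r5 <- r2,r3: IF@7 ID@9 stall=0 (-) EX@10 MEM@11 WB@12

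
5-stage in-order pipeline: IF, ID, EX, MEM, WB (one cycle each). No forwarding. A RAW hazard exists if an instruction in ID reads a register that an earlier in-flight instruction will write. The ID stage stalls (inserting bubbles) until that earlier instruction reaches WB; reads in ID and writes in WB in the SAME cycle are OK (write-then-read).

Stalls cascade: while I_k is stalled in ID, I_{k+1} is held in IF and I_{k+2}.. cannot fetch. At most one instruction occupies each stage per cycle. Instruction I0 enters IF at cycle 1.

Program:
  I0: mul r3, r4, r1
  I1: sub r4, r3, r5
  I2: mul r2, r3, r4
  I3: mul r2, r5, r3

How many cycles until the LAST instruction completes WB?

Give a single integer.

I0 mul r3 <- r4,r1: IF@1 ID@2 stall=0 (-) EX@3 MEM@4 WB@5
I1 sub r4 <- r3,r5: IF@2 ID@3 stall=2 (RAW on I0.r3 (WB@5)) EX@6 MEM@7 WB@8
I2 mul r2 <- r3,r4: IF@3 ID@6 stall=2 (RAW on I1.r4 (WB@8)) EX@9 MEM@10 WB@11
I3 mul r2 <- r5,r3: IF@6 ID@9 stall=0 (-) EX@10 MEM@11 WB@12

Answer: 12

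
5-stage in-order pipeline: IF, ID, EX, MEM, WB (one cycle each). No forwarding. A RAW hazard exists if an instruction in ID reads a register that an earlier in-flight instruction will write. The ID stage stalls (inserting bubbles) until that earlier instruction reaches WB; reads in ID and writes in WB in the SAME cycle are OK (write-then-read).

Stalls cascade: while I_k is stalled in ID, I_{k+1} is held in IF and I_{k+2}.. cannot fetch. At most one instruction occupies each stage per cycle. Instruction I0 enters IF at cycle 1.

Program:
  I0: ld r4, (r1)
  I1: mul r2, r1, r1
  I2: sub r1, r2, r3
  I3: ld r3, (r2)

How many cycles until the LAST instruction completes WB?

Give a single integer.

I0 ld r4 <- r1: IF@1 ID@2 stall=0 (-) EX@3 MEM@4 WB@5
I1 mul r2 <- r1,r1: IF@2 ID@3 stall=0 (-) EX@4 MEM@5 WB@6
I2 sub r1 <- r2,r3: IF@3 ID@4 stall=2 (RAW on I1.r2 (WB@6)) EX@7 MEM@8 WB@9
I3 ld r3 <- r2: IF@4 ID@7 stall=0 (-) EX@8 MEM@9 WB@10

Answer: 10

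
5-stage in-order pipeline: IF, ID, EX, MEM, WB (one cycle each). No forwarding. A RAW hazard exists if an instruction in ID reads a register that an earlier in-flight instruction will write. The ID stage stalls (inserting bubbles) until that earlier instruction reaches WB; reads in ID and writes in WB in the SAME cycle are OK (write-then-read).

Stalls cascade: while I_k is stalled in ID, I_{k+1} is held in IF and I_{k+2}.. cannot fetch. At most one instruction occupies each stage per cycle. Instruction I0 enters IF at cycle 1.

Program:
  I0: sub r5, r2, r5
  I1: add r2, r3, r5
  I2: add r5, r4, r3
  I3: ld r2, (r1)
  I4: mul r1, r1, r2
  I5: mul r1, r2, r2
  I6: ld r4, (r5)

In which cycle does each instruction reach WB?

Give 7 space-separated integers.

Answer: 5 8 9 10 13 14 15

Derivation:
I0 sub r5 <- r2,r5: IF@1 ID@2 stall=0 (-) EX@3 MEM@4 WB@5
I1 add r2 <- r3,r5: IF@2 ID@3 stall=2 (RAW on I0.r5 (WB@5)) EX@6 MEM@7 WB@8
I2 add r5 <- r4,r3: IF@3 ID@6 stall=0 (-) EX@7 MEM@8 WB@9
I3 ld r2 <- r1: IF@6 ID@7 stall=0 (-) EX@8 MEM@9 WB@10
I4 mul r1 <- r1,r2: IF@7 ID@8 stall=2 (RAW on I3.r2 (WB@10)) EX@11 MEM@12 WB@13
I5 mul r1 <- r2,r2: IF@8 ID@11 stall=0 (-) EX@12 MEM@13 WB@14
I6 ld r4 <- r5: IF@11 ID@12 stall=0 (-) EX@13 MEM@14 WB@15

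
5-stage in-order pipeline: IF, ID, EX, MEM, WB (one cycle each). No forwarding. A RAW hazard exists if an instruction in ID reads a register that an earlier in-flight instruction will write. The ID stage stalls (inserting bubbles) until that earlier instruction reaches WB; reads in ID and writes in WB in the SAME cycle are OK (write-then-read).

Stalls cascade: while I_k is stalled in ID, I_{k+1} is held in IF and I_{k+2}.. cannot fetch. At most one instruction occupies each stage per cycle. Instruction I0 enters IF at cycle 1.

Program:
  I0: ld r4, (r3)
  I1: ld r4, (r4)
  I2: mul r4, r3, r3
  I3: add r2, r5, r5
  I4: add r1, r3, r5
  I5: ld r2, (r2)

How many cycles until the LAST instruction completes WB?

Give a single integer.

Answer: 13

Derivation:
I0 ld r4 <- r3: IF@1 ID@2 stall=0 (-) EX@3 MEM@4 WB@5
I1 ld r4 <- r4: IF@2 ID@3 stall=2 (RAW on I0.r4 (WB@5)) EX@6 MEM@7 WB@8
I2 mul r4 <- r3,r3: IF@3 ID@6 stall=0 (-) EX@7 MEM@8 WB@9
I3 add r2 <- r5,r5: IF@6 ID@7 stall=0 (-) EX@8 MEM@9 WB@10
I4 add r1 <- r3,r5: IF@7 ID@8 stall=0 (-) EX@9 MEM@10 WB@11
I5 ld r2 <- r2: IF@8 ID@9 stall=1 (RAW on I3.r2 (WB@10)) EX@11 MEM@12 WB@13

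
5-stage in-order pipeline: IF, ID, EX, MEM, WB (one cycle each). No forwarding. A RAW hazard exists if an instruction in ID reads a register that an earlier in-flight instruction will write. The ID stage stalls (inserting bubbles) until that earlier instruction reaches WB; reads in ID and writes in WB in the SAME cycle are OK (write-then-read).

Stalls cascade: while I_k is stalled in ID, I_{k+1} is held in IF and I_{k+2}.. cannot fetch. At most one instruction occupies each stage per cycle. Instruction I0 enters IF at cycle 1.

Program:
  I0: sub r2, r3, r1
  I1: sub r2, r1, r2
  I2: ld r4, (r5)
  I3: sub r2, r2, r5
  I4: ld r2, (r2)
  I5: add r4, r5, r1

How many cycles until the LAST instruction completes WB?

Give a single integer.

Answer: 15

Derivation:
I0 sub r2 <- r3,r1: IF@1 ID@2 stall=0 (-) EX@3 MEM@4 WB@5
I1 sub r2 <- r1,r2: IF@2 ID@3 stall=2 (RAW on I0.r2 (WB@5)) EX@6 MEM@7 WB@8
I2 ld r4 <- r5: IF@3 ID@6 stall=0 (-) EX@7 MEM@8 WB@9
I3 sub r2 <- r2,r5: IF@6 ID@7 stall=1 (RAW on I1.r2 (WB@8)) EX@9 MEM@10 WB@11
I4 ld r2 <- r2: IF@7 ID@9 stall=2 (RAW on I3.r2 (WB@11)) EX@12 MEM@13 WB@14
I5 add r4 <- r5,r1: IF@9 ID@12 stall=0 (-) EX@13 MEM@14 WB@15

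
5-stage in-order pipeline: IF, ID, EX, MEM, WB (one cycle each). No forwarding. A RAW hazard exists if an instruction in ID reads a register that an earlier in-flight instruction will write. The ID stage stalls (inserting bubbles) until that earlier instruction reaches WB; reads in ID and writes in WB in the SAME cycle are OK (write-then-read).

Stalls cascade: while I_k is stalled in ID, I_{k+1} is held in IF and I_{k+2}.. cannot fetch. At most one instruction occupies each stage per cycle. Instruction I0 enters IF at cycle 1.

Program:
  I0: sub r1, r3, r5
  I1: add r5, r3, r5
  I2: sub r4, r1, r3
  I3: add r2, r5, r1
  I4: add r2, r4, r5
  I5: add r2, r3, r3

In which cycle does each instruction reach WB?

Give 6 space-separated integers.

I0 sub r1 <- r3,r5: IF@1 ID@2 stall=0 (-) EX@3 MEM@4 WB@5
I1 add r5 <- r3,r5: IF@2 ID@3 stall=0 (-) EX@4 MEM@5 WB@6
I2 sub r4 <- r1,r3: IF@3 ID@4 stall=1 (RAW on I0.r1 (WB@5)) EX@6 MEM@7 WB@8
I3 add r2 <- r5,r1: IF@4 ID@6 stall=0 (-) EX@7 MEM@8 WB@9
I4 add r2 <- r4,r5: IF@6 ID@7 stall=1 (RAW on I2.r4 (WB@8)) EX@9 MEM@10 WB@11
I5 add r2 <- r3,r3: IF@7 ID@9 stall=0 (-) EX@10 MEM@11 WB@12

Answer: 5 6 8 9 11 12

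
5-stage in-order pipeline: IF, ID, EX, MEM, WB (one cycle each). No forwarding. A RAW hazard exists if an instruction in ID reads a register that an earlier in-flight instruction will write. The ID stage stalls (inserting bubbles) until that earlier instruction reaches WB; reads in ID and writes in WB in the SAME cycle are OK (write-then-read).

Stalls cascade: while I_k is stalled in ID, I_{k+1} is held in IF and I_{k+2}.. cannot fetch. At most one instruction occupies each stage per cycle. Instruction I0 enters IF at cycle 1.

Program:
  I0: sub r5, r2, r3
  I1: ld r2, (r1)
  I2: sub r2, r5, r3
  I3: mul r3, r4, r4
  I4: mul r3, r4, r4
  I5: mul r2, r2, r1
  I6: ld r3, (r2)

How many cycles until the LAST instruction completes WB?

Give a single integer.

I0 sub r5 <- r2,r3: IF@1 ID@2 stall=0 (-) EX@3 MEM@4 WB@5
I1 ld r2 <- r1: IF@2 ID@3 stall=0 (-) EX@4 MEM@5 WB@6
I2 sub r2 <- r5,r3: IF@3 ID@4 stall=1 (RAW on I0.r5 (WB@5)) EX@6 MEM@7 WB@8
I3 mul r3 <- r4,r4: IF@4 ID@6 stall=0 (-) EX@7 MEM@8 WB@9
I4 mul r3 <- r4,r4: IF@6 ID@7 stall=0 (-) EX@8 MEM@9 WB@10
I5 mul r2 <- r2,r1: IF@7 ID@8 stall=0 (-) EX@9 MEM@10 WB@11
I6 ld r3 <- r2: IF@8 ID@9 stall=2 (RAW on I5.r2 (WB@11)) EX@12 MEM@13 WB@14

Answer: 14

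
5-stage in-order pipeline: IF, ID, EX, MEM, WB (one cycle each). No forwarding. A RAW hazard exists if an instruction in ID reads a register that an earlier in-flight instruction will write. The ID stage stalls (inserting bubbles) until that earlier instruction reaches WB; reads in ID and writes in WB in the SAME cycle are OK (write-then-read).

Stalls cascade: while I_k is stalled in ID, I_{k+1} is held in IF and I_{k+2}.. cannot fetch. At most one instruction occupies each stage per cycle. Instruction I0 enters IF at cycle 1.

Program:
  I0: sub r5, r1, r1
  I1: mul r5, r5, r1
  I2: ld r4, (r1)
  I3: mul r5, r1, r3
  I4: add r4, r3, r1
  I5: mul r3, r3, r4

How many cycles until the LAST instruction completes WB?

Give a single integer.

Answer: 14

Derivation:
I0 sub r5 <- r1,r1: IF@1 ID@2 stall=0 (-) EX@3 MEM@4 WB@5
I1 mul r5 <- r5,r1: IF@2 ID@3 stall=2 (RAW on I0.r5 (WB@5)) EX@6 MEM@7 WB@8
I2 ld r4 <- r1: IF@3 ID@6 stall=0 (-) EX@7 MEM@8 WB@9
I3 mul r5 <- r1,r3: IF@6 ID@7 stall=0 (-) EX@8 MEM@9 WB@10
I4 add r4 <- r3,r1: IF@7 ID@8 stall=0 (-) EX@9 MEM@10 WB@11
I5 mul r3 <- r3,r4: IF@8 ID@9 stall=2 (RAW on I4.r4 (WB@11)) EX@12 MEM@13 WB@14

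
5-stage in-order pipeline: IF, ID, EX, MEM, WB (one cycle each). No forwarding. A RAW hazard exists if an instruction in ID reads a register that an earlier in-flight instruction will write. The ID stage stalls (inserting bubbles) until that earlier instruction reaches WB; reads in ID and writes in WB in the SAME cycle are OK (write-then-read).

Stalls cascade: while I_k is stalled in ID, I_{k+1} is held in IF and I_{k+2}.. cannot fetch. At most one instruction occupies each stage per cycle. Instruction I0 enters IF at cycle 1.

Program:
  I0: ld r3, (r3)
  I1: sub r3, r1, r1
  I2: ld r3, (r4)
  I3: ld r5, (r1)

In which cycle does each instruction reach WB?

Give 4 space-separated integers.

Answer: 5 6 7 8

Derivation:
I0 ld r3 <- r3: IF@1 ID@2 stall=0 (-) EX@3 MEM@4 WB@5
I1 sub r3 <- r1,r1: IF@2 ID@3 stall=0 (-) EX@4 MEM@5 WB@6
I2 ld r3 <- r4: IF@3 ID@4 stall=0 (-) EX@5 MEM@6 WB@7
I3 ld r5 <- r1: IF@4 ID@5 stall=0 (-) EX@6 MEM@7 WB@8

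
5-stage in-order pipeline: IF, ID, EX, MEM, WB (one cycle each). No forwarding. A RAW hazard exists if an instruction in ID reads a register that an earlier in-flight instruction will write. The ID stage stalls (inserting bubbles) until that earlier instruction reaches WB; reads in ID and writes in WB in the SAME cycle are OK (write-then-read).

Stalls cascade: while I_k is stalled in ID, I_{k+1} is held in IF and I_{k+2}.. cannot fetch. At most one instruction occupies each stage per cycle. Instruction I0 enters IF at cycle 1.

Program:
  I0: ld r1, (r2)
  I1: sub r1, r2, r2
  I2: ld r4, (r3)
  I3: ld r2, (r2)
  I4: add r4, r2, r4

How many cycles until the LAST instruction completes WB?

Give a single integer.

I0 ld r1 <- r2: IF@1 ID@2 stall=0 (-) EX@3 MEM@4 WB@5
I1 sub r1 <- r2,r2: IF@2 ID@3 stall=0 (-) EX@4 MEM@5 WB@6
I2 ld r4 <- r3: IF@3 ID@4 stall=0 (-) EX@5 MEM@6 WB@7
I3 ld r2 <- r2: IF@4 ID@5 stall=0 (-) EX@6 MEM@7 WB@8
I4 add r4 <- r2,r4: IF@5 ID@6 stall=2 (RAW on I3.r2 (WB@8)) EX@9 MEM@10 WB@11

Answer: 11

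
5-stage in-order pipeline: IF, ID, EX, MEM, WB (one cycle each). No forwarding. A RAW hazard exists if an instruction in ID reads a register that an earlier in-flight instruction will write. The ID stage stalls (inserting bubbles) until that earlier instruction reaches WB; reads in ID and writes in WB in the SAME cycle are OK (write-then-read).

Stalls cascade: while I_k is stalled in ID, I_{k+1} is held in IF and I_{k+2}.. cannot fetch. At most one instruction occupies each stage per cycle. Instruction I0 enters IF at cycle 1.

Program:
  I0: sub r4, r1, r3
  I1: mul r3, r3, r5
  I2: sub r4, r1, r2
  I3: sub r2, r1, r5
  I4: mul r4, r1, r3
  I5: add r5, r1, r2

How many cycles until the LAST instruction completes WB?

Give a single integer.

I0 sub r4 <- r1,r3: IF@1 ID@2 stall=0 (-) EX@3 MEM@4 WB@5
I1 mul r3 <- r3,r5: IF@2 ID@3 stall=0 (-) EX@4 MEM@5 WB@6
I2 sub r4 <- r1,r2: IF@3 ID@4 stall=0 (-) EX@5 MEM@6 WB@7
I3 sub r2 <- r1,r5: IF@4 ID@5 stall=0 (-) EX@6 MEM@7 WB@8
I4 mul r4 <- r1,r3: IF@5 ID@6 stall=0 (-) EX@7 MEM@8 WB@9
I5 add r5 <- r1,r2: IF@6 ID@7 stall=1 (RAW on I3.r2 (WB@8)) EX@9 MEM@10 WB@11

Answer: 11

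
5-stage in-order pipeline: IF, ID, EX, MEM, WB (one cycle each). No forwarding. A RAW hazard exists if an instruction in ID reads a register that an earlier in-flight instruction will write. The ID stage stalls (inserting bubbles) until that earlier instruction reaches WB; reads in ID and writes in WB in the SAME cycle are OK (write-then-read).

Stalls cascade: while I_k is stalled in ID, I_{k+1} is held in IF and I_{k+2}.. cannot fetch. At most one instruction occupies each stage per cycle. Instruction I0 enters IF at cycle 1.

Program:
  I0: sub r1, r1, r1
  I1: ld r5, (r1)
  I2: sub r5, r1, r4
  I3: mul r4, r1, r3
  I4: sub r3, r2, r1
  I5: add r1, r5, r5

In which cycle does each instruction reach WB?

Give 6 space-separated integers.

I0 sub r1 <- r1,r1: IF@1 ID@2 stall=0 (-) EX@3 MEM@4 WB@5
I1 ld r5 <- r1: IF@2 ID@3 stall=2 (RAW on I0.r1 (WB@5)) EX@6 MEM@7 WB@8
I2 sub r5 <- r1,r4: IF@3 ID@6 stall=0 (-) EX@7 MEM@8 WB@9
I3 mul r4 <- r1,r3: IF@6 ID@7 stall=0 (-) EX@8 MEM@9 WB@10
I4 sub r3 <- r2,r1: IF@7 ID@8 stall=0 (-) EX@9 MEM@10 WB@11
I5 add r1 <- r5,r5: IF@8 ID@9 stall=0 (-) EX@10 MEM@11 WB@12

Answer: 5 8 9 10 11 12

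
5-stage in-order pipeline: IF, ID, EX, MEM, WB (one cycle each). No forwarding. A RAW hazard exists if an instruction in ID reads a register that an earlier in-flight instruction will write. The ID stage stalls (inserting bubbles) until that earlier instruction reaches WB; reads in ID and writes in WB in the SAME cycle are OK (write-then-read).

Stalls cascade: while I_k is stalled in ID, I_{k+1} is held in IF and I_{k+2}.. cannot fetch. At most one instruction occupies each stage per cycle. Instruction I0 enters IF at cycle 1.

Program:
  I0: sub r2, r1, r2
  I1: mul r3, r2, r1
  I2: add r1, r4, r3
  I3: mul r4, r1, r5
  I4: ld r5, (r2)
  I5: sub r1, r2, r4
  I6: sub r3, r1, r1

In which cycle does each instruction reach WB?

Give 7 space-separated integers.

Answer: 5 8 11 14 15 17 20

Derivation:
I0 sub r2 <- r1,r2: IF@1 ID@2 stall=0 (-) EX@3 MEM@4 WB@5
I1 mul r3 <- r2,r1: IF@2 ID@3 stall=2 (RAW on I0.r2 (WB@5)) EX@6 MEM@7 WB@8
I2 add r1 <- r4,r3: IF@3 ID@6 stall=2 (RAW on I1.r3 (WB@8)) EX@9 MEM@10 WB@11
I3 mul r4 <- r1,r5: IF@6 ID@9 stall=2 (RAW on I2.r1 (WB@11)) EX@12 MEM@13 WB@14
I4 ld r5 <- r2: IF@9 ID@12 stall=0 (-) EX@13 MEM@14 WB@15
I5 sub r1 <- r2,r4: IF@12 ID@13 stall=1 (RAW on I3.r4 (WB@14)) EX@15 MEM@16 WB@17
I6 sub r3 <- r1,r1: IF@13 ID@15 stall=2 (RAW on I5.r1 (WB@17)) EX@18 MEM@19 WB@20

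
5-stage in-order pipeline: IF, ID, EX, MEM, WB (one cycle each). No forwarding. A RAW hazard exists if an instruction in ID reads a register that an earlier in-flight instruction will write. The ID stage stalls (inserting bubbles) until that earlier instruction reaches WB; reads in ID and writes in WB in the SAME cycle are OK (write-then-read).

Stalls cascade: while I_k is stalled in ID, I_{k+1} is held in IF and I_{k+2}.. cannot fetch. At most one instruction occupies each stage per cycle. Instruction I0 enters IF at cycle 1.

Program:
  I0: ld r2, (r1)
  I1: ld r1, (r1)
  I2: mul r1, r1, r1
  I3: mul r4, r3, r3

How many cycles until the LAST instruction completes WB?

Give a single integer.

I0 ld r2 <- r1: IF@1 ID@2 stall=0 (-) EX@3 MEM@4 WB@5
I1 ld r1 <- r1: IF@2 ID@3 stall=0 (-) EX@4 MEM@5 WB@6
I2 mul r1 <- r1,r1: IF@3 ID@4 stall=2 (RAW on I1.r1 (WB@6)) EX@7 MEM@8 WB@9
I3 mul r4 <- r3,r3: IF@4 ID@7 stall=0 (-) EX@8 MEM@9 WB@10

Answer: 10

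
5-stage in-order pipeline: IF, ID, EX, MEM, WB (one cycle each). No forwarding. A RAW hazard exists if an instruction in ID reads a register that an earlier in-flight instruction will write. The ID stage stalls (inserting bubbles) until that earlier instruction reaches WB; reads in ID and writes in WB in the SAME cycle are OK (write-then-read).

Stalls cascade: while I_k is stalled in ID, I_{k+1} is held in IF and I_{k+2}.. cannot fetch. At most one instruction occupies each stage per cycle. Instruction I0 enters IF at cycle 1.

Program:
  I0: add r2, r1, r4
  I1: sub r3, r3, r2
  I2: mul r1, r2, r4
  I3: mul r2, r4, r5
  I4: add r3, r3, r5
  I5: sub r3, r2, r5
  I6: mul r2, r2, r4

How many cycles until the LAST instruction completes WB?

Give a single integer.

Answer: 14

Derivation:
I0 add r2 <- r1,r4: IF@1 ID@2 stall=0 (-) EX@3 MEM@4 WB@5
I1 sub r3 <- r3,r2: IF@2 ID@3 stall=2 (RAW on I0.r2 (WB@5)) EX@6 MEM@7 WB@8
I2 mul r1 <- r2,r4: IF@3 ID@6 stall=0 (-) EX@7 MEM@8 WB@9
I3 mul r2 <- r4,r5: IF@6 ID@7 stall=0 (-) EX@8 MEM@9 WB@10
I4 add r3 <- r3,r5: IF@7 ID@8 stall=0 (-) EX@9 MEM@10 WB@11
I5 sub r3 <- r2,r5: IF@8 ID@9 stall=1 (RAW on I3.r2 (WB@10)) EX@11 MEM@12 WB@13
I6 mul r2 <- r2,r4: IF@9 ID@11 stall=0 (-) EX@12 MEM@13 WB@14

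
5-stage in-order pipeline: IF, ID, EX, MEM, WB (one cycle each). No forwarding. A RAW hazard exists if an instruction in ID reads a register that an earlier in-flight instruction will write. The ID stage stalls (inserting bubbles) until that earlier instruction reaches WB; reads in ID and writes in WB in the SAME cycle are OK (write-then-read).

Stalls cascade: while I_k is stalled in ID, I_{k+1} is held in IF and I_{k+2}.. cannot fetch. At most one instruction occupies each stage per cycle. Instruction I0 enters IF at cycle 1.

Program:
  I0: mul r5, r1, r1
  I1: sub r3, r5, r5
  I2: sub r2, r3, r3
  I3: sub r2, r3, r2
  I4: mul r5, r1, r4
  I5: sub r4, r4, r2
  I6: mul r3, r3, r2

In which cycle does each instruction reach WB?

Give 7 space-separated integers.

Answer: 5 8 11 14 15 17 18

Derivation:
I0 mul r5 <- r1,r1: IF@1 ID@2 stall=0 (-) EX@3 MEM@4 WB@5
I1 sub r3 <- r5,r5: IF@2 ID@3 stall=2 (RAW on I0.r5 (WB@5)) EX@6 MEM@7 WB@8
I2 sub r2 <- r3,r3: IF@3 ID@6 stall=2 (RAW on I1.r3 (WB@8)) EX@9 MEM@10 WB@11
I3 sub r2 <- r3,r2: IF@6 ID@9 stall=2 (RAW on I2.r2 (WB@11)) EX@12 MEM@13 WB@14
I4 mul r5 <- r1,r4: IF@9 ID@12 stall=0 (-) EX@13 MEM@14 WB@15
I5 sub r4 <- r4,r2: IF@12 ID@13 stall=1 (RAW on I3.r2 (WB@14)) EX@15 MEM@16 WB@17
I6 mul r3 <- r3,r2: IF@13 ID@15 stall=0 (-) EX@16 MEM@17 WB@18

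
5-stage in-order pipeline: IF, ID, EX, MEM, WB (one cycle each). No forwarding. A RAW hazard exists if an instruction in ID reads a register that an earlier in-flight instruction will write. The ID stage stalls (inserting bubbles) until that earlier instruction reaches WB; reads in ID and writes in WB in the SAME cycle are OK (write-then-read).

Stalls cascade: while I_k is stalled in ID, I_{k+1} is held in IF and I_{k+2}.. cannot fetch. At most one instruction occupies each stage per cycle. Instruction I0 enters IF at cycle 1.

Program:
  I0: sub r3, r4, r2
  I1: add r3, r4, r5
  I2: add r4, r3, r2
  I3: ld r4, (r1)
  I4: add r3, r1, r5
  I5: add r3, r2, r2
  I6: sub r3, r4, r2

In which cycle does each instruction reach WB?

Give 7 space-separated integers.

I0 sub r3 <- r4,r2: IF@1 ID@2 stall=0 (-) EX@3 MEM@4 WB@5
I1 add r3 <- r4,r5: IF@2 ID@3 stall=0 (-) EX@4 MEM@5 WB@6
I2 add r4 <- r3,r2: IF@3 ID@4 stall=2 (RAW on I1.r3 (WB@6)) EX@7 MEM@8 WB@9
I3 ld r4 <- r1: IF@4 ID@7 stall=0 (-) EX@8 MEM@9 WB@10
I4 add r3 <- r1,r5: IF@7 ID@8 stall=0 (-) EX@9 MEM@10 WB@11
I5 add r3 <- r2,r2: IF@8 ID@9 stall=0 (-) EX@10 MEM@11 WB@12
I6 sub r3 <- r4,r2: IF@9 ID@10 stall=0 (-) EX@11 MEM@12 WB@13

Answer: 5 6 9 10 11 12 13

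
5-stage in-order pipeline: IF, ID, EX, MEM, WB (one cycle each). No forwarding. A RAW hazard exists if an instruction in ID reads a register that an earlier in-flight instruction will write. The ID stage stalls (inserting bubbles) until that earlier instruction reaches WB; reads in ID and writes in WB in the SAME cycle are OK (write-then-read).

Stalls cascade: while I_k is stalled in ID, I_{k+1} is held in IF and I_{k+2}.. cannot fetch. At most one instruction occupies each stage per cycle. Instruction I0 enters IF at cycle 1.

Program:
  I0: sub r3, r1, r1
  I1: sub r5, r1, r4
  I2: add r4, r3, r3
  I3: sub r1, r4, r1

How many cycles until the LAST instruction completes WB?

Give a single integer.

I0 sub r3 <- r1,r1: IF@1 ID@2 stall=0 (-) EX@3 MEM@4 WB@5
I1 sub r5 <- r1,r4: IF@2 ID@3 stall=0 (-) EX@4 MEM@5 WB@6
I2 add r4 <- r3,r3: IF@3 ID@4 stall=1 (RAW on I0.r3 (WB@5)) EX@6 MEM@7 WB@8
I3 sub r1 <- r4,r1: IF@4 ID@6 stall=2 (RAW on I2.r4 (WB@8)) EX@9 MEM@10 WB@11

Answer: 11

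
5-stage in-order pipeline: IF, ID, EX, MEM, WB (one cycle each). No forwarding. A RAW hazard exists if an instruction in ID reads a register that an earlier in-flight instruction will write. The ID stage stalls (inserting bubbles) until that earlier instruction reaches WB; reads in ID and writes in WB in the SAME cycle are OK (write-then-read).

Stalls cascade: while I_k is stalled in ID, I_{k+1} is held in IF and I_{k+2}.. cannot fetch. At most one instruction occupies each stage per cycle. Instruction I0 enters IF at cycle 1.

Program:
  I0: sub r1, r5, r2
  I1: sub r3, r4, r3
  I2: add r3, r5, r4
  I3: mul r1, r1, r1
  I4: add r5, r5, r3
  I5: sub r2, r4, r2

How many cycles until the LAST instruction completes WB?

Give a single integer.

Answer: 11

Derivation:
I0 sub r1 <- r5,r2: IF@1 ID@2 stall=0 (-) EX@3 MEM@4 WB@5
I1 sub r3 <- r4,r3: IF@2 ID@3 stall=0 (-) EX@4 MEM@5 WB@6
I2 add r3 <- r5,r4: IF@3 ID@4 stall=0 (-) EX@5 MEM@6 WB@7
I3 mul r1 <- r1,r1: IF@4 ID@5 stall=0 (-) EX@6 MEM@7 WB@8
I4 add r5 <- r5,r3: IF@5 ID@6 stall=1 (RAW on I2.r3 (WB@7)) EX@8 MEM@9 WB@10
I5 sub r2 <- r4,r2: IF@6 ID@8 stall=0 (-) EX@9 MEM@10 WB@11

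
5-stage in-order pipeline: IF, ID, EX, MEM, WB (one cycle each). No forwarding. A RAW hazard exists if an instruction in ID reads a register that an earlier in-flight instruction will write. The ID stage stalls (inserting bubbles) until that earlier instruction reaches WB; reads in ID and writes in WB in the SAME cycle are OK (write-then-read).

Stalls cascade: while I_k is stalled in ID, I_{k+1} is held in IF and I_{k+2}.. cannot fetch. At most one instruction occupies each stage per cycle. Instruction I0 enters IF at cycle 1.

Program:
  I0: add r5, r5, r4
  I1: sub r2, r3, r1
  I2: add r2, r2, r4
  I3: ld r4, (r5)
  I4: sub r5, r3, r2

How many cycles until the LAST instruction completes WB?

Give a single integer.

I0 add r5 <- r5,r4: IF@1 ID@2 stall=0 (-) EX@3 MEM@4 WB@5
I1 sub r2 <- r3,r1: IF@2 ID@3 stall=0 (-) EX@4 MEM@5 WB@6
I2 add r2 <- r2,r4: IF@3 ID@4 stall=2 (RAW on I1.r2 (WB@6)) EX@7 MEM@8 WB@9
I3 ld r4 <- r5: IF@4 ID@7 stall=0 (-) EX@8 MEM@9 WB@10
I4 sub r5 <- r3,r2: IF@7 ID@8 stall=1 (RAW on I2.r2 (WB@9)) EX@10 MEM@11 WB@12

Answer: 12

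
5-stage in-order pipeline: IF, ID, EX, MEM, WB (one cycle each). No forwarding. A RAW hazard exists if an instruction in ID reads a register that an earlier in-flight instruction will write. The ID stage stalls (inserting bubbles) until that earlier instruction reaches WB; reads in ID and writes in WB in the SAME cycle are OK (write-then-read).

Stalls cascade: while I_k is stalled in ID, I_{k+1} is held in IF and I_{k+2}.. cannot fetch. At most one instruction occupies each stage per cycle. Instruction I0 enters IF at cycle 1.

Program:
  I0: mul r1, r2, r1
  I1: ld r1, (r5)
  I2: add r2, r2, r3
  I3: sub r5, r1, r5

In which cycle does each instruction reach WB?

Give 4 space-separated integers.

Answer: 5 6 7 9

Derivation:
I0 mul r1 <- r2,r1: IF@1 ID@2 stall=0 (-) EX@3 MEM@4 WB@5
I1 ld r1 <- r5: IF@2 ID@3 stall=0 (-) EX@4 MEM@5 WB@6
I2 add r2 <- r2,r3: IF@3 ID@4 stall=0 (-) EX@5 MEM@6 WB@7
I3 sub r5 <- r1,r5: IF@4 ID@5 stall=1 (RAW on I1.r1 (WB@6)) EX@7 MEM@8 WB@9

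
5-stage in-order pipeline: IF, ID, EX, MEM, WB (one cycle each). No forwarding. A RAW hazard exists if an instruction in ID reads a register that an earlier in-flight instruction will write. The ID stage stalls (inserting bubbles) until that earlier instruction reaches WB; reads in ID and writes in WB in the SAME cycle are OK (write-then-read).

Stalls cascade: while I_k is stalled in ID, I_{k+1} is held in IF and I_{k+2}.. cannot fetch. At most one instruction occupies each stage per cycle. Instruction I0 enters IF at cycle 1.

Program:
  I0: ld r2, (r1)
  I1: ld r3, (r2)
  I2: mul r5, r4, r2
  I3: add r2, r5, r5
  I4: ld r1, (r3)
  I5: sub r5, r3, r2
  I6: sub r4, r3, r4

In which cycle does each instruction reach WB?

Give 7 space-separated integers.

I0 ld r2 <- r1: IF@1 ID@2 stall=0 (-) EX@3 MEM@4 WB@5
I1 ld r3 <- r2: IF@2 ID@3 stall=2 (RAW on I0.r2 (WB@5)) EX@6 MEM@7 WB@8
I2 mul r5 <- r4,r2: IF@3 ID@6 stall=0 (-) EX@7 MEM@8 WB@9
I3 add r2 <- r5,r5: IF@6 ID@7 stall=2 (RAW on I2.r5 (WB@9)) EX@10 MEM@11 WB@12
I4 ld r1 <- r3: IF@7 ID@10 stall=0 (-) EX@11 MEM@12 WB@13
I5 sub r5 <- r3,r2: IF@10 ID@11 stall=1 (RAW on I3.r2 (WB@12)) EX@13 MEM@14 WB@15
I6 sub r4 <- r3,r4: IF@11 ID@13 stall=0 (-) EX@14 MEM@15 WB@16

Answer: 5 8 9 12 13 15 16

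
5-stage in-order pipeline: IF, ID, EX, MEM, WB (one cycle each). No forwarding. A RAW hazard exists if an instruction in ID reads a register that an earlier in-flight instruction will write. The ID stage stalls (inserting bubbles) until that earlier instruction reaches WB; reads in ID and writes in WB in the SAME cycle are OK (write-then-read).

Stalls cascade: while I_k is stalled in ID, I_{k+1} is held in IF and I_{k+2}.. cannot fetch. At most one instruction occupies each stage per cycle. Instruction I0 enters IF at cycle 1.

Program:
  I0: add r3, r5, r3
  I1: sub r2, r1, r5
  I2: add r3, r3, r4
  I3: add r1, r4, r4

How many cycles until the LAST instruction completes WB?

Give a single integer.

I0 add r3 <- r5,r3: IF@1 ID@2 stall=0 (-) EX@3 MEM@4 WB@5
I1 sub r2 <- r1,r5: IF@2 ID@3 stall=0 (-) EX@4 MEM@5 WB@6
I2 add r3 <- r3,r4: IF@3 ID@4 stall=1 (RAW on I0.r3 (WB@5)) EX@6 MEM@7 WB@8
I3 add r1 <- r4,r4: IF@4 ID@6 stall=0 (-) EX@7 MEM@8 WB@9

Answer: 9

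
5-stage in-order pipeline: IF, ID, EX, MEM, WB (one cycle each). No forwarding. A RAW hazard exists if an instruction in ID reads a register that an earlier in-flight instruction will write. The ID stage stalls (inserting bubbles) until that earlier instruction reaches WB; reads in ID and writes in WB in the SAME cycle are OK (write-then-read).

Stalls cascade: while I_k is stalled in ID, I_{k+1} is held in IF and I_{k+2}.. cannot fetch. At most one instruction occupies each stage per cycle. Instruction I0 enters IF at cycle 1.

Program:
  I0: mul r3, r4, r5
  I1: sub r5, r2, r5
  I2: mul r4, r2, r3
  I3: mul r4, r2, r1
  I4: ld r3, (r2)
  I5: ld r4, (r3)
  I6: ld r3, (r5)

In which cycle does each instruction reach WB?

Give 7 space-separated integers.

Answer: 5 6 8 9 10 13 14

Derivation:
I0 mul r3 <- r4,r5: IF@1 ID@2 stall=0 (-) EX@3 MEM@4 WB@5
I1 sub r5 <- r2,r5: IF@2 ID@3 stall=0 (-) EX@4 MEM@5 WB@6
I2 mul r4 <- r2,r3: IF@3 ID@4 stall=1 (RAW on I0.r3 (WB@5)) EX@6 MEM@7 WB@8
I3 mul r4 <- r2,r1: IF@4 ID@6 stall=0 (-) EX@7 MEM@8 WB@9
I4 ld r3 <- r2: IF@6 ID@7 stall=0 (-) EX@8 MEM@9 WB@10
I5 ld r4 <- r3: IF@7 ID@8 stall=2 (RAW on I4.r3 (WB@10)) EX@11 MEM@12 WB@13
I6 ld r3 <- r5: IF@8 ID@11 stall=0 (-) EX@12 MEM@13 WB@14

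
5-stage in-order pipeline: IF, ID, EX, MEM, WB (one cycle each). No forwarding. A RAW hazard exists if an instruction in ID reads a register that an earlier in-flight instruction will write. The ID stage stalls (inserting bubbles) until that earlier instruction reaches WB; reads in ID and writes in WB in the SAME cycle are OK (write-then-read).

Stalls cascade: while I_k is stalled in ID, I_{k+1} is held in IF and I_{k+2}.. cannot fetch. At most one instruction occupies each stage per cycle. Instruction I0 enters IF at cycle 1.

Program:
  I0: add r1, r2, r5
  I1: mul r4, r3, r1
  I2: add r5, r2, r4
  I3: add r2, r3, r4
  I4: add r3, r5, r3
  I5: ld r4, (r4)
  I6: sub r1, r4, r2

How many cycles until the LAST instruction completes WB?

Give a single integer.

I0 add r1 <- r2,r5: IF@1 ID@2 stall=0 (-) EX@3 MEM@4 WB@5
I1 mul r4 <- r3,r1: IF@2 ID@3 stall=2 (RAW on I0.r1 (WB@5)) EX@6 MEM@7 WB@8
I2 add r5 <- r2,r4: IF@3 ID@6 stall=2 (RAW on I1.r4 (WB@8)) EX@9 MEM@10 WB@11
I3 add r2 <- r3,r4: IF@6 ID@9 stall=0 (-) EX@10 MEM@11 WB@12
I4 add r3 <- r5,r3: IF@9 ID@10 stall=1 (RAW on I2.r5 (WB@11)) EX@12 MEM@13 WB@14
I5 ld r4 <- r4: IF@10 ID@12 stall=0 (-) EX@13 MEM@14 WB@15
I6 sub r1 <- r4,r2: IF@12 ID@13 stall=2 (RAW on I5.r4 (WB@15)) EX@16 MEM@17 WB@18

Answer: 18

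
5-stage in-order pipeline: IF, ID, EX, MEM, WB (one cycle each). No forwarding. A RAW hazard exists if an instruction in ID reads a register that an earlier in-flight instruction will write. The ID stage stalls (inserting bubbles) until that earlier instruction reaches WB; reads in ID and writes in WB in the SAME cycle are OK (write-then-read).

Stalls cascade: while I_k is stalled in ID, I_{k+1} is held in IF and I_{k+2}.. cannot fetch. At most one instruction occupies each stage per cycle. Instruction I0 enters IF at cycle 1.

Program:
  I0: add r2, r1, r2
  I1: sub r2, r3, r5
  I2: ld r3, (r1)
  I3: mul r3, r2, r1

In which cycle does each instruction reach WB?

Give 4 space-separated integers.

I0 add r2 <- r1,r2: IF@1 ID@2 stall=0 (-) EX@3 MEM@4 WB@5
I1 sub r2 <- r3,r5: IF@2 ID@3 stall=0 (-) EX@4 MEM@5 WB@6
I2 ld r3 <- r1: IF@3 ID@4 stall=0 (-) EX@5 MEM@6 WB@7
I3 mul r3 <- r2,r1: IF@4 ID@5 stall=1 (RAW on I1.r2 (WB@6)) EX@7 MEM@8 WB@9

Answer: 5 6 7 9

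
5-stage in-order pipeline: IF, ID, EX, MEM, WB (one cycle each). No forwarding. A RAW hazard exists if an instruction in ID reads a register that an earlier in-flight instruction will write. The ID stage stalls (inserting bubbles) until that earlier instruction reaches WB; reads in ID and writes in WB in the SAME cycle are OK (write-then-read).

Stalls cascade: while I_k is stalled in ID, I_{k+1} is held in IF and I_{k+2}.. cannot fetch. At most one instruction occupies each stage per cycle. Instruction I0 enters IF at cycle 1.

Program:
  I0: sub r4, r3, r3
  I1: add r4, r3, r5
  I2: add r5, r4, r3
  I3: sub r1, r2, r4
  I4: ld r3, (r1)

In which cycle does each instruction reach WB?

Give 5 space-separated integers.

I0 sub r4 <- r3,r3: IF@1 ID@2 stall=0 (-) EX@3 MEM@4 WB@5
I1 add r4 <- r3,r5: IF@2 ID@3 stall=0 (-) EX@4 MEM@5 WB@6
I2 add r5 <- r4,r3: IF@3 ID@4 stall=2 (RAW on I1.r4 (WB@6)) EX@7 MEM@8 WB@9
I3 sub r1 <- r2,r4: IF@4 ID@7 stall=0 (-) EX@8 MEM@9 WB@10
I4 ld r3 <- r1: IF@7 ID@8 stall=2 (RAW on I3.r1 (WB@10)) EX@11 MEM@12 WB@13

Answer: 5 6 9 10 13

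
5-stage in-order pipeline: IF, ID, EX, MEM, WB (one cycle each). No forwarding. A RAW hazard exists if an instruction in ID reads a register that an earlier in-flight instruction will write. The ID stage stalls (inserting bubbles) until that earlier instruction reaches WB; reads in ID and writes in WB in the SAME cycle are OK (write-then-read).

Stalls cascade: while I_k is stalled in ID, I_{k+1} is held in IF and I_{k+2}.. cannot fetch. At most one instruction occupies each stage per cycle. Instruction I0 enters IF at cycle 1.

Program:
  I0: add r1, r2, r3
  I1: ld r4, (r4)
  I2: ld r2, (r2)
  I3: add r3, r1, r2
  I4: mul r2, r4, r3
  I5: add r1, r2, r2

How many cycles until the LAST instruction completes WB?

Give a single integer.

Answer: 16

Derivation:
I0 add r1 <- r2,r3: IF@1 ID@2 stall=0 (-) EX@3 MEM@4 WB@5
I1 ld r4 <- r4: IF@2 ID@3 stall=0 (-) EX@4 MEM@5 WB@6
I2 ld r2 <- r2: IF@3 ID@4 stall=0 (-) EX@5 MEM@6 WB@7
I3 add r3 <- r1,r2: IF@4 ID@5 stall=2 (RAW on I2.r2 (WB@7)) EX@8 MEM@9 WB@10
I4 mul r2 <- r4,r3: IF@5 ID@8 stall=2 (RAW on I3.r3 (WB@10)) EX@11 MEM@12 WB@13
I5 add r1 <- r2,r2: IF@8 ID@11 stall=2 (RAW on I4.r2 (WB@13)) EX@14 MEM@15 WB@16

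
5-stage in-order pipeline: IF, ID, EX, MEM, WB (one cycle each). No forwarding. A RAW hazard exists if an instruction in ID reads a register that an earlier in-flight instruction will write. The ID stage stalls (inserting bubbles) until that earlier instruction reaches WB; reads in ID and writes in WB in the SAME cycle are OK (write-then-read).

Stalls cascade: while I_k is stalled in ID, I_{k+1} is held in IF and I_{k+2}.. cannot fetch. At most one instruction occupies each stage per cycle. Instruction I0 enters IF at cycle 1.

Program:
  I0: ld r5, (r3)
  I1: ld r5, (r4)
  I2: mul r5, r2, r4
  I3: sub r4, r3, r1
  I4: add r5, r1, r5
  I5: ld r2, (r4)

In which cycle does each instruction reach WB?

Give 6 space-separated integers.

I0 ld r5 <- r3: IF@1 ID@2 stall=0 (-) EX@3 MEM@4 WB@5
I1 ld r5 <- r4: IF@2 ID@3 stall=0 (-) EX@4 MEM@5 WB@6
I2 mul r5 <- r2,r4: IF@3 ID@4 stall=0 (-) EX@5 MEM@6 WB@7
I3 sub r4 <- r3,r1: IF@4 ID@5 stall=0 (-) EX@6 MEM@7 WB@8
I4 add r5 <- r1,r5: IF@5 ID@6 stall=1 (RAW on I2.r5 (WB@7)) EX@8 MEM@9 WB@10
I5 ld r2 <- r4: IF@6 ID@8 stall=0 (-) EX@9 MEM@10 WB@11

Answer: 5 6 7 8 10 11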